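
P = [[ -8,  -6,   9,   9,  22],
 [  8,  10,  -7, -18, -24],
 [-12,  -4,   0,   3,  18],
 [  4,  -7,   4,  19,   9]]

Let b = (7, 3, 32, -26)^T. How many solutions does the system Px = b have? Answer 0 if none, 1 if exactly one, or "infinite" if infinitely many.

Row reduce the augmented matrix [P | b].
R2 ← R2 + R1: [0, 4, 2, -9, -2, 10]
R3 ← R3 − (3/2)·R1: [0, 5, -27/2, -21/2, -15, 43/2]
R4 ← R4 + (1/2)·R1: [0, -10, 17/2, 47/2, 20, -45/2]
R3 ← R3 − (5/4)·R2: [0, 0, -16, 3/4, -25/2, 9]
R4 ← R4 + (5/2)·R2: [0, 0, 27/2, 1, 15, 5/2]
R4 ← R4 + (27/32)·R3: [0, 0, 0, 209/128, 285/64, 323/32]
The echelon form has 4 nonzero rows, and every pivot lies in the first 5 columns, so rank(P) = rank([P|b]) = 4.
The system is consistent.
rank = 4 < 5 unknowns, so there are infinitely many solutions.

infinite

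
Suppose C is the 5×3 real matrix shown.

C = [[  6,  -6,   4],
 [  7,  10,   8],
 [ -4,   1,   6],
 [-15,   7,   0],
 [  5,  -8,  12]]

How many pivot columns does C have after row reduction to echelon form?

3

Row reduce to echelon form.
R2 ← R2 − (7/6)·R1: [0, 17, 10/3]
R3 ← R3 + (2/3)·R1: [0, -3, 26/3]
R4 ← R4 + (5/2)·R1: [0, -8, 10]
R5 ← R5 − (5/6)·R1: [0, -3, 26/3]
R3 ← R3 + (3/17)·R2: [0, 0, 472/51]
R4 ← R4 + (8/17)·R2: [0, 0, 590/51]
R5 ← R5 + (3/17)·R2: [0, 0, 472/51]
R4 ← R4 − (5/4)·R3: [0, 0, 0]
R5 ← R5 − R3: [0, 0, 0]
Echelon form has 3 nonzero rows, so rank(C) = 3.
Each nonzero row contributes one pivot column: 3 pivot columns.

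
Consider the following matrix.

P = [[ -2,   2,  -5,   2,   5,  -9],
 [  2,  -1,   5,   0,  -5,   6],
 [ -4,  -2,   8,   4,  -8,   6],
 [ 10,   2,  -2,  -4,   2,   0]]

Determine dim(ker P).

3

Row reduce to echelon form.
R2 ← R2 + R1: [0, 1, 0, 2, 0, -3]
R3 ← R3 − (2)·R1: [0, -6, 18, 0, -18, 24]
R4 ← R4 + (5)·R1: [0, 12, -27, 6, 27, -45]
R3 ← R3 + (6)·R2: [0, 0, 18, 12, -18, 6]
R4 ← R4 − (12)·R2: [0, 0, -27, -18, 27, -9]
R4 ← R4 + (3/2)·R3: [0, 0, 0, 0, 0, 0]
3 nonzero rows, so rank(P) = 3.
P has 6 columns; by rank–nullity, nullity = 6 − 3 = 3.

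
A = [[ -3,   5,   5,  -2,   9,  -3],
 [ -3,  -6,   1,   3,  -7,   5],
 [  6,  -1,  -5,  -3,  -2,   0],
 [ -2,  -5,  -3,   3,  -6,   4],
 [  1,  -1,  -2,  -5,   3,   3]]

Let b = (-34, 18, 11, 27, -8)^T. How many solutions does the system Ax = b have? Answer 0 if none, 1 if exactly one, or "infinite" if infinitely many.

infinite

Row reduce the augmented matrix [A | b].
R2 ← R2 − R1: [0, -11, -4, 5, -16, 8, 52]
R3 ← R3 + (2)·R1: [0, 9, 5, -7, 16, -6, -57]
R4 ← R4 − (2/3)·R1: [0, -25/3, -19/3, 13/3, -12, 6, 149/3]
R5 ← R5 + (1/3)·R1: [0, 2/3, -1/3, -17/3, 6, 2, -58/3]
R3 ← R3 + (9/11)·R2: [0, 0, 19/11, -32/11, 32/11, 6/11, -159/11]
R4 ← R4 − (25/33)·R2: [0, 0, -109/33, 6/11, 4/33, -2/33, 113/11]
R5 ← R5 + (2/33)·R2: [0, 0, -19/33, -59/11, 166/33, 82/33, -178/11]
R4 ← R4 + (109/57)·R3: [0, 0, 0, -286/57, 108/19, 56/57, -330/19]
R5 ← R5 + (1/3)·R3: [0, 0, 0, -19/3, 6, 8/3, -21]
R5 ← R5 − (361/286)·R4: [0, 0, 0, 0, -168/143, 204/143, 12/13]
The echelon form has 5 nonzero rows, and every pivot lies in the first 6 columns, so rank(A) = rank([A|b]) = 5.
The system is consistent.
rank = 5 < 6 unknowns, so there are infinitely many solutions.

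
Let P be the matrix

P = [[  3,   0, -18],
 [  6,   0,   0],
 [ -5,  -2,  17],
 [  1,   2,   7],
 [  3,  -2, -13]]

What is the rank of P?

Row reduce to echelon form.
R2 ← R2 − (2)·R1: [0, 0, 36]
R3 ← R3 + (5/3)·R1: [0, -2, -13]
R4 ← R4 − (1/3)·R1: [0, 2, 13]
R5 ← R5 − R1: [0, -2, 5]
Swap R2 ↔ R3
R4 ← R4 + R2: [0, 0, 0]
R5 ← R5 − R2: [0, 0, 18]
R5 ← R5 − (1/2)·R3: [0, 0, 0]
Echelon form has 3 nonzero rows, so rank(P) = 3.

3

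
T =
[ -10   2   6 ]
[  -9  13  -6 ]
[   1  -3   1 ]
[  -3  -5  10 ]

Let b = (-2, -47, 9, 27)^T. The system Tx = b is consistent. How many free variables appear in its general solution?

0

Row reduce the augmented matrix [T | b].
R2 ← R2 − (9/10)·R1: [0, 56/5, -57/5, -226/5]
R3 ← R3 + (1/10)·R1: [0, -14/5, 8/5, 44/5]
R4 ← R4 − (3/10)·R1: [0, -28/5, 41/5, 138/5]
R3 ← R3 + (1/4)·R2: [0, 0, -5/4, -5/2]
R4 ← R4 + (1/2)·R2: [0, 0, 5/2, 5]
R4 ← R4 + (2)·R3: [0, 0, 0, 0]
The echelon form has 3 nonzero rows, and every pivot lies in the first 3 columns, so rank(T) = rank([T|b]) = 3.
The system is consistent.
Free variables = (unknowns) − (rank) = 3 − 3 = 0.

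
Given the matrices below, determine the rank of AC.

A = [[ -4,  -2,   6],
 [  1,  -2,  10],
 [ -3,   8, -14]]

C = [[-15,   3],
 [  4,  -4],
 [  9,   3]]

First compute AC:
[[106,  14],
 [ 67,  41],
 [-49, -83]]
Now row reduce the product.
R2 ← R2 − (67/106)·R1: [0, 1704/53]
R3 ← R3 + (49/106)·R1: [0, -4056/53]
R3 ← R3 + (169/71)·R2: [0, 0]
2 nonzero rows, so rank(AC) = 2.

2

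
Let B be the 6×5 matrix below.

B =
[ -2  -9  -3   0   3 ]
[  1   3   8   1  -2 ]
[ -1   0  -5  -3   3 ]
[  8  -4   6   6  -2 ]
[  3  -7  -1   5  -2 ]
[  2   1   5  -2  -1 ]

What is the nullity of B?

Row reduce to echelon form.
R2 ← R2 + (1/2)·R1: [0, -3/2, 13/2, 1, -1/2]
R3 ← R3 − (1/2)·R1: [0, 9/2, -7/2, -3, 3/2]
R4 ← R4 + (4)·R1: [0, -40, -6, 6, 10]
R5 ← R5 + (3/2)·R1: [0, -41/2, -11/2, 5, 5/2]
R6 ← R6 + R1: [0, -8, 2, -2, 2]
R3 ← R3 + (3)·R2: [0, 0, 16, 0, 0]
R4 ← R4 − (80/3)·R2: [0, 0, -538/3, -62/3, 70/3]
R5 ← R5 − (41/3)·R2: [0, 0, -283/3, -26/3, 28/3]
R6 ← R6 − (16/3)·R2: [0, 0, -98/3, -22/3, 14/3]
R4 ← R4 + (269/24)·R3: [0, 0, 0, -62/3, 70/3]
R5 ← R5 + (283/48)·R3: [0, 0, 0, -26/3, 28/3]
R6 ← R6 + (49/24)·R3: [0, 0, 0, -22/3, 14/3]
R5 ← R5 − (13/31)·R4: [0, 0, 0, 0, -14/31]
R6 ← R6 − (11/31)·R4: [0, 0, 0, 0, -112/31]
R6 ← R6 − (8)·R5: [0, 0, 0, 0, 0]
5 nonzero rows, so rank(B) = 5.
B has 5 columns; by rank–nullity, nullity = 5 − 5 = 0.

0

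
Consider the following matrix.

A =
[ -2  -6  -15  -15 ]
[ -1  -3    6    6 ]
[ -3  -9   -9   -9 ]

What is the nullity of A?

2

Row reduce to echelon form.
R2 ← R2 − (1/2)·R1: [0, 0, 27/2, 27/2]
R3 ← R3 − (3/2)·R1: [0, 0, 27/2, 27/2]
R3 ← R3 − R2: [0, 0, 0, 0]
2 nonzero rows, so rank(A) = 2.
A has 4 columns; by rank–nullity, nullity = 4 − 2 = 2.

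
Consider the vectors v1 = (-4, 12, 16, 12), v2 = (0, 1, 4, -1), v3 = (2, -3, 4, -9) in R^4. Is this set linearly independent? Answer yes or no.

Form the matrix with these vectors as rows and row reduce.
R3 ← R3 + (1/2)·R1: [0, 3, 12, -3]
R3 ← R3 − (3)·R2: [0, 0, 0, 0]
2 nonzero rows, so the 3 vectors span a space of dimension 2.
Since 2 < 3, the vectors are linearly dependent.

no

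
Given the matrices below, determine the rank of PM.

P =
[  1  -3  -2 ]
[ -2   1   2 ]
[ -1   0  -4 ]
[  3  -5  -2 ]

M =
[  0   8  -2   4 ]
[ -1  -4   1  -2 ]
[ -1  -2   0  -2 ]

3

First compute PM:
[[  5,  24,  -5,  14],
 [ -3, -24,   5, -14],
 [  4,   0,   2,   4],
 [  7,  48, -11,  26]]
Now row reduce the product.
R2 ← R2 + (3/5)·R1: [0, -48/5, 2, -28/5]
R3 ← R3 − (4/5)·R1: [0, -96/5, 6, -36/5]
R4 ← R4 − (7/5)·R1: [0, 72/5, -4, 32/5]
R3 ← R3 − (2)·R2: [0, 0, 2, 4]
R4 ← R4 + (3/2)·R2: [0, 0, -1, -2]
R4 ← R4 + (1/2)·R3: [0, 0, 0, 0]
3 nonzero rows, so rank(PM) = 3.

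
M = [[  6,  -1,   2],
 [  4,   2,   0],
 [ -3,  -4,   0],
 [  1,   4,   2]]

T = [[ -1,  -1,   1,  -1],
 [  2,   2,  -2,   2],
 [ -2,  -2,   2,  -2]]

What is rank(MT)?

First compute MT:
[[-12, -12,  12, -12],
 [  0,   0,   0,   0],
 [ -5,  -5,   5,  -5],
 [  3,   3,  -3,   3]]
Now row reduce the product.
R3 ← R3 − (5/12)·R1: [0, 0, 0, 0]
R4 ← R4 + (1/4)·R1: [0, 0, 0, 0]
1 nonzero row, so rank(MT) = 1.

1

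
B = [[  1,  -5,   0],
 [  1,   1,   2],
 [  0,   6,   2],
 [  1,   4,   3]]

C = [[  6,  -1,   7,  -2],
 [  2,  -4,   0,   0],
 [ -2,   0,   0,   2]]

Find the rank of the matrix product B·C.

First compute BC:
[[ -4,  19,   7,  -2],
 [  4,  -5,   7,   2],
 [  8, -24,   0,   4],
 [  8, -17,   7,   4]]
Now row reduce the product.
R2 ← R2 + R1: [0, 14, 14, 0]
R3 ← R3 + (2)·R1: [0, 14, 14, 0]
R4 ← R4 + (2)·R1: [0, 21, 21, 0]
R3 ← R3 − R2: [0, 0, 0, 0]
R4 ← R4 − (3/2)·R2: [0, 0, 0, 0]
2 nonzero rows, so rank(BC) = 2.

2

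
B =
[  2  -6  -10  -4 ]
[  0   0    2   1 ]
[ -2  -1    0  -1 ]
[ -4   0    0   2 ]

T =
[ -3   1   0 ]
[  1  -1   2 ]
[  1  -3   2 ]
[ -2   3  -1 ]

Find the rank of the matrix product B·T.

First compute BT:
[[-14,  26, -28],
 [  0,  -3,   3],
 [  7,  -4,  -1],
 [  8,   2,  -2]]
Now row reduce the product.
R3 ← R3 + (1/2)·R1: [0, 9, -15]
R4 ← R4 + (4/7)·R1: [0, 118/7, -18]
R3 ← R3 + (3)·R2: [0, 0, -6]
R4 ← R4 + (118/21)·R2: [0, 0, -8/7]
R4 ← R4 − (4/21)·R3: [0, 0, 0]
3 nonzero rows, so rank(BT) = 3.

3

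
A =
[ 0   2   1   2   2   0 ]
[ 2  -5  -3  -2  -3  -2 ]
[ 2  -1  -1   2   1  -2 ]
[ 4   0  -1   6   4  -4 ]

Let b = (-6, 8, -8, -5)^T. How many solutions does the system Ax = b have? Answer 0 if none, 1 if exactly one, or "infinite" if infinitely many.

0

Row reduce the augmented matrix [A | b].
Swap R1 ↔ R2
R3 ← R3 − R1: [0, 4, 2, 4, 4, 0, -16]
R4 ← R4 − (2)·R1: [0, 10, 5, 10, 10, 0, -21]
R3 ← R3 − (2)·R2: [0, 0, 0, 0, 0, 0, -4]
R4 ← R4 − (5)·R2: [0, 0, 0, 0, 0, 0, 9]
R4 ← R4 + (9/4)·R3: [0, 0, 0, 0, 0, 0, 0]
The echelon form has 3 nonzero rows; the last pivot sits in the augmented column, so rank(A) = 2 but rank([A|b]) = 3.
Since the ranks differ, the system is inconsistent.
It has no solutions.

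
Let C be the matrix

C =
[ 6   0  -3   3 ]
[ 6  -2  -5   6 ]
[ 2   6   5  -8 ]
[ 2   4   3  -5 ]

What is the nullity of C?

Row reduce to echelon form.
R2 ← R2 − R1: [0, -2, -2, 3]
R3 ← R3 − (1/3)·R1: [0, 6, 6, -9]
R4 ← R4 − (1/3)·R1: [0, 4, 4, -6]
R3 ← R3 + (3)·R2: [0, 0, 0, 0]
R4 ← R4 + (2)·R2: [0, 0, 0, 0]
2 nonzero rows, so rank(C) = 2.
C has 4 columns; by rank–nullity, nullity = 4 − 2 = 2.

2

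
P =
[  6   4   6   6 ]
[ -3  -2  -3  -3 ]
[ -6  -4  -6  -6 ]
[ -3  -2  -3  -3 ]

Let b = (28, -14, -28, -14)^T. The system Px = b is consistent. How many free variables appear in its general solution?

Row reduce the augmented matrix [P | b].
R2 ← R2 + (1/2)·R1: [0, 0, 0, 0, 0]
R3 ← R3 + R1: [0, 0, 0, 0, 0]
R4 ← R4 + (1/2)·R1: [0, 0, 0, 0, 0]
The echelon form has 1 nonzero rows, and every pivot lies in the first 4 columns, so rank(P) = rank([P|b]) = 1.
The system is consistent.
Free variables = (unknowns) − (rank) = 4 − 1 = 3.

3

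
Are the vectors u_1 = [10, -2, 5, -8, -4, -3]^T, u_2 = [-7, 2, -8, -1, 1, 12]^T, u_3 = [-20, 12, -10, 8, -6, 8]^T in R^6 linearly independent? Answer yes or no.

yes

Form the matrix with these vectors as rows and row reduce.
R2 ← R2 + (7/10)·R1: [0, 3/5, -9/2, -33/5, -9/5, 99/10]
R3 ← R3 + (2)·R1: [0, 8, 0, -8, -14, 2]
R3 ← R3 − (40/3)·R2: [0, 0, 60, 80, 10, -130]
3 nonzero rows, so the 3 vectors span a space of dimension 3.
Since 3 = 3, the vectors are linearly independent.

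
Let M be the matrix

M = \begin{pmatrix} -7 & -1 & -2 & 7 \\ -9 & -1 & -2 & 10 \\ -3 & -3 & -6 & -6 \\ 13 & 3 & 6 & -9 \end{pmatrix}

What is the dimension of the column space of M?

2

Row reduce to echelon form.
R2 ← R2 − (9/7)·R1: [0, 2/7, 4/7, 1]
R3 ← R3 − (3/7)·R1: [0, -18/7, -36/7, -9]
R4 ← R4 + (13/7)·R1: [0, 8/7, 16/7, 4]
R3 ← R3 + (9)·R2: [0, 0, 0, 0]
R4 ← R4 − (4)·R2: [0, 0, 0, 0]
Echelon form has 2 nonzero rows, so rank(M) = 2.
The column space has dimension equal to the rank: 2.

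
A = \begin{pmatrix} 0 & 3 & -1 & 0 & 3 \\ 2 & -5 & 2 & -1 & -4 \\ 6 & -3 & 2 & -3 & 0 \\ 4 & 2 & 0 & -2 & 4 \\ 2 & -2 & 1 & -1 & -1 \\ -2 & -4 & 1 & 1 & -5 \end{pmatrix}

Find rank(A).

2

Row reduce to echelon form.
Swap R1 ↔ R2
R3 ← R3 − (3)·R1: [0, 12, -4, 0, 12]
R4 ← R4 − (2)·R1: [0, 12, -4, 0, 12]
R5 ← R5 − R1: [0, 3, -1, 0, 3]
R6 ← R6 + R1: [0, -9, 3, 0, -9]
R3 ← R3 − (4)·R2: [0, 0, 0, 0, 0]
R4 ← R4 − (4)·R2: [0, 0, 0, 0, 0]
R5 ← R5 − R2: [0, 0, 0, 0, 0]
R6 ← R6 + (3)·R2: [0, 0, 0, 0, 0]
Echelon form has 2 nonzero rows, so rank(A) = 2.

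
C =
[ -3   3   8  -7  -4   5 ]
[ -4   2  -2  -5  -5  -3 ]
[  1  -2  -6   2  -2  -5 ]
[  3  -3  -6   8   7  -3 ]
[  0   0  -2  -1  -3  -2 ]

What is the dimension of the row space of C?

Row reduce to echelon form.
R2 ← R2 − (4/3)·R1: [0, -2, -38/3, 13/3, 1/3, -29/3]
R3 ← R3 + (1/3)·R1: [0, -1, -10/3, -1/3, -10/3, -10/3]
R4 ← R4 + R1: [0, 0, 2, 1, 3, 2]
R3 ← R3 − (1/2)·R2: [0, 0, 3, -5/2, -7/2, 3/2]
R4 ← R4 − (2/3)·R3: [0, 0, 0, 8/3, 16/3, 1]
R5 ← R5 + (2/3)·R3: [0, 0, 0, -8/3, -16/3, -1]
R5 ← R5 + R4: [0, 0, 0, 0, 0, 0]
Echelon form has 4 nonzero rows, so rank(C) = 4.
The row space has dimension equal to the rank: 4.

4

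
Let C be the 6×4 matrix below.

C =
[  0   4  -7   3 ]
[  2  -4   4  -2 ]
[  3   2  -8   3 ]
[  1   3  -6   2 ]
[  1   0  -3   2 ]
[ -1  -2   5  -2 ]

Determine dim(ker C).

Row reduce to echelon form.
Swap R1 ↔ R2
R3 ← R3 − (3/2)·R1: [0, 8, -14, 6]
R4 ← R4 − (1/2)·R1: [0, 5, -8, 3]
R5 ← R5 − (1/2)·R1: [0, 2, -5, 3]
R6 ← R6 + (1/2)·R1: [0, -4, 7, -3]
R3 ← R3 − (2)·R2: [0, 0, 0, 0]
R4 ← R4 − (5/4)·R2: [0, 0, 3/4, -3/4]
R5 ← R5 − (1/2)·R2: [0, 0, -3/2, 3/2]
R6 ← R6 + R2: [0, 0, 0, 0]
Swap R3 ↔ R4
R5 ← R5 + (2)·R3: [0, 0, 0, 0]
3 nonzero rows, so rank(C) = 3.
C has 4 columns; by rank–nullity, nullity = 4 − 3 = 1.

1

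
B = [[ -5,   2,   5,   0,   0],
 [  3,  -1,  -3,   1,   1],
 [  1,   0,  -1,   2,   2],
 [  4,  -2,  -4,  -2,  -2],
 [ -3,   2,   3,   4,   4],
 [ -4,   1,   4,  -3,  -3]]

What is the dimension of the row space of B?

Row reduce to echelon form.
R2 ← R2 + (3/5)·R1: [0, 1/5, 0, 1, 1]
R3 ← R3 + (1/5)·R1: [0, 2/5, 0, 2, 2]
R4 ← R4 + (4/5)·R1: [0, -2/5, 0, -2, -2]
R5 ← R5 − (3/5)·R1: [0, 4/5, 0, 4, 4]
R6 ← R6 − (4/5)·R1: [0, -3/5, 0, -3, -3]
R3 ← R3 − (2)·R2: [0, 0, 0, 0, 0]
R4 ← R4 + (2)·R2: [0, 0, 0, 0, 0]
R5 ← R5 − (4)·R2: [0, 0, 0, 0, 0]
R6 ← R6 + (3)·R2: [0, 0, 0, 0, 0]
Echelon form has 2 nonzero rows, so rank(B) = 2.
The row space has dimension equal to the rank: 2.

2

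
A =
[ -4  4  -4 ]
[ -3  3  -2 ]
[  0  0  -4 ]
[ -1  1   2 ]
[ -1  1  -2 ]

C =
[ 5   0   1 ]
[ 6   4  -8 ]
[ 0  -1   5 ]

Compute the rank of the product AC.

First compute AC:
[[  4,  20, -56],
 [  3,  14, -37],
 [  0,   4, -20],
 [  1,   2,   1],
 [  1,   6, -19]]
Now row reduce the product.
R2 ← R2 − (3/4)·R1: [0, -1, 5]
R4 ← R4 − (1/4)·R1: [0, -3, 15]
R5 ← R5 − (1/4)·R1: [0, 1, -5]
R3 ← R3 + (4)·R2: [0, 0, 0]
R4 ← R4 − (3)·R2: [0, 0, 0]
R5 ← R5 + R2: [0, 0, 0]
2 nonzero rows, so rank(AC) = 2.

2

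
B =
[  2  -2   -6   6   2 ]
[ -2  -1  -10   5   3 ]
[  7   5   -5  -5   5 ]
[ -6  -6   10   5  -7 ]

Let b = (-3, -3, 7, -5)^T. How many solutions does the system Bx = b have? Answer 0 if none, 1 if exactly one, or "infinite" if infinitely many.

Row reduce the augmented matrix [B | b].
R2 ← R2 + R1: [0, -3, -16, 11, 5, -6]
R3 ← R3 − (7/2)·R1: [0, 12, 16, -26, -2, 35/2]
R4 ← R4 + (3)·R1: [0, -12, -8, 23, -1, -14]
R3 ← R3 + (4)·R2: [0, 0, -48, 18, 18, -13/2]
R4 ← R4 − (4)·R2: [0, 0, 56, -21, -21, 10]
R4 ← R4 + (7/6)·R3: [0, 0, 0, 0, 0, 29/12]
The echelon form has 4 nonzero rows; the last pivot sits in the augmented column, so rank(B) = 3 but rank([B|b]) = 4.
Since the ranks differ, the system is inconsistent.
It has no solutions.

0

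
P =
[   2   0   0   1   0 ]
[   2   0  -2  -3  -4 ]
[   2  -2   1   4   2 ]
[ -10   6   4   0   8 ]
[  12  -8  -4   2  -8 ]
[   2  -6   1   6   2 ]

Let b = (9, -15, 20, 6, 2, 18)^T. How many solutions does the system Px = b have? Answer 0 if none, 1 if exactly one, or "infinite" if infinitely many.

infinite

Row reduce the augmented matrix [P | b].
R2 ← R2 − R1: [0, 0, -2, -4, -4, -24]
R3 ← R3 − R1: [0, -2, 1, 3, 2, 11]
R4 ← R4 + (5)·R1: [0, 6, 4, 5, 8, 51]
R5 ← R5 − (6)·R1: [0, -8, -4, -4, -8, -52]
R6 ← R6 − R1: [0, -6, 1, 5, 2, 9]
Swap R2 ↔ R3
R4 ← R4 + (3)·R2: [0, 0, 7, 14, 14, 84]
R5 ← R5 − (4)·R2: [0, 0, -8, -16, -16, -96]
R6 ← R6 − (3)·R2: [0, 0, -2, -4, -4, -24]
R4 ← R4 + (7/2)·R3: [0, 0, 0, 0, 0, 0]
R5 ← R5 − (4)·R3: [0, 0, 0, 0, 0, 0]
R6 ← R6 − R3: [0, 0, 0, 0, 0, 0]
The echelon form has 3 nonzero rows, and every pivot lies in the first 5 columns, so rank(P) = rank([P|b]) = 3.
The system is consistent.
rank = 3 < 5 unknowns, so there are infinitely many solutions.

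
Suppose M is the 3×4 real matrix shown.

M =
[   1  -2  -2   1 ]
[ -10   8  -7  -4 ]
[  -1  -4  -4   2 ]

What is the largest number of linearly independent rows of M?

3

Row reduce to echelon form.
R2 ← R2 + (10)·R1: [0, -12, -27, 6]
R3 ← R3 + R1: [0, -6, -6, 3]
R3 ← R3 − (1/2)·R2: [0, 0, 15/2, 0]
Echelon form has 3 nonzero rows, so rank(M) = 3.
The rank gives the maximum number of linearly independent rows: 3.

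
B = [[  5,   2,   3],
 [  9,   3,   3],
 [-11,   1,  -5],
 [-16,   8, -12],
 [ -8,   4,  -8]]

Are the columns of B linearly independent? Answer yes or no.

Row reduce B to echelon form.
R2 ← R2 − (9/5)·R1: [0, -3/5, -12/5]
R3 ← R3 + (11/5)·R1: [0, 27/5, 8/5]
R4 ← R4 + (16/5)·R1: [0, 72/5, -12/5]
R5 ← R5 + (8/5)·R1: [0, 36/5, -16/5]
R3 ← R3 + (9)·R2: [0, 0, -20]
R4 ← R4 + (24)·R2: [0, 0, -60]
R5 ← R5 + (12)·R2: [0, 0, -32]
R4 ← R4 − (3)·R3: [0, 0, 0]
R5 ← R5 − (8/5)·R3: [0, 0, 0]
3 pivots among 3 columns.
Every column is a pivot column, so the columns are linearly independent.

yes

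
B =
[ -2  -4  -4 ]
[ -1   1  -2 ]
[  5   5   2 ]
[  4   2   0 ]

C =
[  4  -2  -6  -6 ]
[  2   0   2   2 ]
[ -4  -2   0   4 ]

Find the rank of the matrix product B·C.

First compute BC:
[[  0,  12,   4, -12],
 [  6,   6,   8,   0],
 [ 22, -14, -20, -12],
 [ 20,  -8, -20, -20]]
Now row reduce the product.
Swap R1 ↔ R2
R3 ← R3 − (11/3)·R1: [0, -36, -148/3, -12]
R4 ← R4 − (10/3)·R1: [0, -28, -140/3, -20]
R3 ← R3 + (3)·R2: [0, 0, -112/3, -48]
R4 ← R4 + (7/3)·R2: [0, 0, -112/3, -48]
R4 ← R4 − R3: [0, 0, 0, 0]
3 nonzero rows, so rank(BC) = 3.

3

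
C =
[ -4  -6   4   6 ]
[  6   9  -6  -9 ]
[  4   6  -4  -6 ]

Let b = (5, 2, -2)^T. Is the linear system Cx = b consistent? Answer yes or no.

no

Row reduce the augmented matrix [C | b].
R2 ← R2 + (3/2)·R1: [0, 0, 0, 0, 19/2]
R3 ← R3 + R1: [0, 0, 0, 0, 3]
R3 ← R3 − (6/19)·R2: [0, 0, 0, 0, 0]
The echelon form has 2 nonzero rows; the last pivot sits in the augmented column, so rank(C) = 1 but rank([C|b]) = 2.
Since the ranks differ, the system is inconsistent.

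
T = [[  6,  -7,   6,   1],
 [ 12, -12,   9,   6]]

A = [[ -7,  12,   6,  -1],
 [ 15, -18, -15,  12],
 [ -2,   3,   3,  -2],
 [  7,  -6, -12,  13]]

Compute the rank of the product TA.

First compute TA:
[[-152, 210, 147, -89],
 [-240, 351, 207, -96]]
Now row reduce the product.
R2 ← R2 − (30/19)·R1: [0, 369/19, -477/19, 846/19]
2 nonzero rows, so rank(TA) = 2.

2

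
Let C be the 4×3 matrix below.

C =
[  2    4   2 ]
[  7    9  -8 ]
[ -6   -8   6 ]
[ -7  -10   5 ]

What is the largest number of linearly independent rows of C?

2

Row reduce to echelon form.
R2 ← R2 − (7/2)·R1: [0, -5, -15]
R3 ← R3 + (3)·R1: [0, 4, 12]
R4 ← R4 + (7/2)·R1: [0, 4, 12]
R3 ← R3 + (4/5)·R2: [0, 0, 0]
R4 ← R4 + (4/5)·R2: [0, 0, 0]
Echelon form has 2 nonzero rows, so rank(C) = 2.
The rank gives the maximum number of linearly independent rows: 2.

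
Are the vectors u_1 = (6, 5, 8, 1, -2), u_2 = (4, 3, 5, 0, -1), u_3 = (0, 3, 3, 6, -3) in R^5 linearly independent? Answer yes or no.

Form the matrix with these vectors as rows and row reduce.
R2 ← R2 − (2/3)·R1: [0, -1/3, -1/3, -2/3, 1/3]
R3 ← R3 + (9)·R2: [0, 0, 0, 0, 0]
2 nonzero rows, so the 3 vectors span a space of dimension 2.
Since 2 < 3, the vectors are linearly dependent.

no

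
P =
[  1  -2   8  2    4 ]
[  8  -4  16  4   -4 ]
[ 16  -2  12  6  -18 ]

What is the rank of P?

Row reduce to echelon form.
R2 ← R2 − (8)·R1: [0, 12, -48, -12, -36]
R3 ← R3 − (16)·R1: [0, 30, -116, -26, -82]
R3 ← R3 − (5/2)·R2: [0, 0, 4, 4, 8]
Echelon form has 3 nonzero rows, so rank(P) = 3.

3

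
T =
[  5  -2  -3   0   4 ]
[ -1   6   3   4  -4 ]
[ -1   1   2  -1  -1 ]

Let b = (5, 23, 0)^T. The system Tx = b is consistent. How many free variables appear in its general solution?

2

Row reduce the augmented matrix [T | b].
R2 ← R2 + (1/5)·R1: [0, 28/5, 12/5, 4, -16/5, 24]
R3 ← R3 + (1/5)·R1: [0, 3/5, 7/5, -1, -1/5, 1]
R3 ← R3 − (3/28)·R2: [0, 0, 8/7, -10/7, 1/7, -11/7]
The echelon form has 3 nonzero rows, and every pivot lies in the first 5 columns, so rank(T) = rank([T|b]) = 3.
The system is consistent.
Free variables = (unknowns) − (rank) = 5 − 3 = 2.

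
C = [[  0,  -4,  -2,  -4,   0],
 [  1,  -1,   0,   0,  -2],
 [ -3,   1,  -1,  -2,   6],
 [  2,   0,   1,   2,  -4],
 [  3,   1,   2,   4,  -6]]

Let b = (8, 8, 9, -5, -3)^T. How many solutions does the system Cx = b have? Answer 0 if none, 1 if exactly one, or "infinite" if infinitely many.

Row reduce the augmented matrix [C | b].
Swap R1 ↔ R2
R3 ← R3 + (3)·R1: [0, -2, -1, -2, 0, 33]
R4 ← R4 − (2)·R1: [0, 2, 1, 2, 0, -21]
R5 ← R5 − (3)·R1: [0, 4, 2, 4, 0, -27]
R3 ← R3 − (1/2)·R2: [0, 0, 0, 0, 0, 29]
R4 ← R4 + (1/2)·R2: [0, 0, 0, 0, 0, -17]
R5 ← R5 + R2: [0, 0, 0, 0, 0, -19]
R4 ← R4 + (17/29)·R3: [0, 0, 0, 0, 0, 0]
R5 ← R5 + (19/29)·R3: [0, 0, 0, 0, 0, 0]
The echelon form has 3 nonzero rows; the last pivot sits in the augmented column, so rank(C) = 2 but rank([C|b]) = 3.
Since the ranks differ, the system is inconsistent.
It has no solutions.

0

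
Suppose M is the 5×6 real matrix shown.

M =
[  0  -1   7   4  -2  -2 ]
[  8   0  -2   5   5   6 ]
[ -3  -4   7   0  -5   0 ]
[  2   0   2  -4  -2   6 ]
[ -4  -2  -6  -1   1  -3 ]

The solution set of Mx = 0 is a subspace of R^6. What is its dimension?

2

Row reduce to echelon form.
Swap R1 ↔ R2
R3 ← R3 + (3/8)·R1: [0, -4, 25/4, 15/8, -25/8, 9/4]
R4 ← R4 − (1/4)·R1: [0, 0, 5/2, -21/4, -13/4, 9/2]
R5 ← R5 + (1/2)·R1: [0, -2, -7, 3/2, 7/2, 0]
R3 ← R3 − (4)·R2: [0, 0, -87/4, -113/8, 39/8, 41/4]
R5 ← R5 − (2)·R2: [0, 0, -21, -13/2, 15/2, 4]
R4 ← R4 + (10/87)·R3: [0, 0, 0, -598/87, -78/29, 494/87]
R5 ← R5 − (28/29)·R3: [0, 0, 0, 207/29, 81/29, -171/29]
R5 ← R5 + (27/26)·R4: [0, 0, 0, 0, 0, 0]
4 nonzero rows, so rank(M) = 4.
M has 6 columns; by rank–nullity, nullity = 6 − 4 = 2.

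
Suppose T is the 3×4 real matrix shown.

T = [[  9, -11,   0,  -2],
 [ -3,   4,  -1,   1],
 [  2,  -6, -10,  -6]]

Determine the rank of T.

3

Row reduce to echelon form.
R2 ← R2 + (1/3)·R1: [0, 1/3, -1, 1/3]
R3 ← R3 − (2/9)·R1: [0, -32/9, -10, -50/9]
R3 ← R3 + (32/3)·R2: [0, 0, -62/3, -2]
Echelon form has 3 nonzero rows, so rank(T) = 3.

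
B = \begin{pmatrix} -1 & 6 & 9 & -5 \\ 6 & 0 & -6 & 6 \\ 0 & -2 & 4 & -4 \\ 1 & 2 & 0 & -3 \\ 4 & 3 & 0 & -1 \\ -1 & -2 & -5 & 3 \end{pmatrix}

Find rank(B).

4

Row reduce to echelon form.
R2 ← R2 + (6)·R1: [0, 36, 48, -24]
R4 ← R4 + R1: [0, 8, 9, -8]
R5 ← R5 + (4)·R1: [0, 27, 36, -21]
R6 ← R6 − R1: [0, -8, -14, 8]
R3 ← R3 + (1/18)·R2: [0, 0, 20/3, -16/3]
R4 ← R4 − (2/9)·R2: [0, 0, -5/3, -8/3]
R5 ← R5 − (3/4)·R2: [0, 0, 0, -3]
R6 ← R6 + (2/9)·R2: [0, 0, -10/3, 8/3]
R4 ← R4 + (1/4)·R3: [0, 0, 0, -4]
R6 ← R6 + (1/2)·R3: [0, 0, 0, 0]
R5 ← R5 − (3/4)·R4: [0, 0, 0, 0]
Echelon form has 4 nonzero rows, so rank(B) = 4.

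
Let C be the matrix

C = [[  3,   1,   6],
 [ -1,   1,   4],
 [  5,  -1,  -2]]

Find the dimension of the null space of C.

Row reduce to echelon form.
R2 ← R2 + (1/3)·R1: [0, 4/3, 6]
R3 ← R3 − (5/3)·R1: [0, -8/3, -12]
R3 ← R3 + (2)·R2: [0, 0, 0]
2 nonzero rows, so rank(C) = 2.
C has 3 columns; by rank–nullity, nullity = 3 − 2 = 1.

1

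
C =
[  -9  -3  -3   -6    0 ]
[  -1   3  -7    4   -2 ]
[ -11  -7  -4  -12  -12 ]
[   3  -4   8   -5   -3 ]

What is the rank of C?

3

Row reduce to echelon form.
R2 ← R2 − (1/9)·R1: [0, 10/3, -20/3, 14/3, -2]
R3 ← R3 − (11/9)·R1: [0, -10/3, -1/3, -14/3, -12]
R4 ← R4 + (1/3)·R1: [0, -5, 7, -7, -3]
R3 ← R3 + R2: [0, 0, -7, 0, -14]
R4 ← R4 + (3/2)·R2: [0, 0, -3, 0, -6]
R4 ← R4 − (3/7)·R3: [0, 0, 0, 0, 0]
Echelon form has 3 nonzero rows, so rank(C) = 3.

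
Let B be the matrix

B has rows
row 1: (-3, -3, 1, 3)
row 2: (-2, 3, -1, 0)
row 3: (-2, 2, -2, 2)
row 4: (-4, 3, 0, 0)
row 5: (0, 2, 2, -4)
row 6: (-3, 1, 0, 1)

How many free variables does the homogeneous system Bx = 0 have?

1

Row reduce to echelon form.
R2 ← R2 − (2/3)·R1: [0, 5, -5/3, -2]
R3 ← R3 − (2/3)·R1: [0, 4, -8/3, 0]
R4 ← R4 − (4/3)·R1: [0, 7, -4/3, -4]
R6 ← R6 − R1: [0, 4, -1, -2]
R3 ← R3 − (4/5)·R2: [0, 0, -4/3, 8/5]
R4 ← R4 − (7/5)·R2: [0, 0, 1, -6/5]
R5 ← R5 − (2/5)·R2: [0, 0, 8/3, -16/5]
R6 ← R6 − (4/5)·R2: [0, 0, 1/3, -2/5]
R4 ← R4 + (3/4)·R3: [0, 0, 0, 0]
R5 ← R5 + (2)·R3: [0, 0, 0, 0]
R6 ← R6 + (1/4)·R3: [0, 0, 0, 0]
3 nonzero rows, so rank(B) = 3.
B has 4 columns; by rank–nullity, nullity = 4 − 3 = 1.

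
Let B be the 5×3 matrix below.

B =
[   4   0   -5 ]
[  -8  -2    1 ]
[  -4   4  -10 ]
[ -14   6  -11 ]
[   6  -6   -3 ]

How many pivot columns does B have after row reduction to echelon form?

Row reduce to echelon form.
R2 ← R2 + (2)·R1: [0, -2, -9]
R3 ← R3 + R1: [0, 4, -15]
R4 ← R4 + (7/2)·R1: [0, 6, -57/2]
R5 ← R5 − (3/2)·R1: [0, -6, 9/2]
R3 ← R3 + (2)·R2: [0, 0, -33]
R4 ← R4 + (3)·R2: [0, 0, -111/2]
R5 ← R5 − (3)·R2: [0, 0, 63/2]
R4 ← R4 − (37/22)·R3: [0, 0, 0]
R5 ← R5 + (21/22)·R3: [0, 0, 0]
Echelon form has 3 nonzero rows, so rank(B) = 3.
Each nonzero row contributes one pivot column: 3 pivot columns.

3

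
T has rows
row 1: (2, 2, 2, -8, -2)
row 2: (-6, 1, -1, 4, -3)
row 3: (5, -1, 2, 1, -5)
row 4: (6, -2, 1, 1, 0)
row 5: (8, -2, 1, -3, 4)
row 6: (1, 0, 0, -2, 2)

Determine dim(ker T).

2

Row reduce to echelon form.
R2 ← R2 + (3)·R1: [0, 7, 5, -20, -9]
R3 ← R3 − (5/2)·R1: [0, -6, -3, 21, 0]
R4 ← R4 − (3)·R1: [0, -8, -5, 25, 6]
R5 ← R5 − (4)·R1: [0, -10, -7, 29, 12]
R6 ← R6 − (1/2)·R1: [0, -1, -1, 2, 3]
R3 ← R3 + (6/7)·R2: [0, 0, 9/7, 27/7, -54/7]
R4 ← R4 + (8/7)·R2: [0, 0, 5/7, 15/7, -30/7]
R5 ← R5 + (10/7)·R2: [0, 0, 1/7, 3/7, -6/7]
R6 ← R6 + (1/7)·R2: [0, 0, -2/7, -6/7, 12/7]
R4 ← R4 − (5/9)·R3: [0, 0, 0, 0, 0]
R5 ← R5 − (1/9)·R3: [0, 0, 0, 0, 0]
R6 ← R6 + (2/9)·R3: [0, 0, 0, 0, 0]
3 nonzero rows, so rank(T) = 3.
T has 5 columns; by rank–nullity, nullity = 5 − 3 = 2.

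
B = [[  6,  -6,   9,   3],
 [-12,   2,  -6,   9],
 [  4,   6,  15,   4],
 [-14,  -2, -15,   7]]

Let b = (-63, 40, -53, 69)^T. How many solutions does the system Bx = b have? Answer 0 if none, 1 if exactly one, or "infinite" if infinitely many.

1

Row reduce the augmented matrix [B | b].
R2 ← R2 + (2)·R1: [0, -10, 12, 15, -86]
R3 ← R3 − (2/3)·R1: [0, 10, 9, 2, -11]
R4 ← R4 + (7/3)·R1: [0, -16, 6, 14, -78]
R3 ← R3 + R2: [0, 0, 21, 17, -97]
R4 ← R4 − (8/5)·R2: [0, 0, -66/5, -10, 298/5]
R4 ← R4 + (22/35)·R3: [0, 0, 0, 24/35, -48/35]
The echelon form has 4 nonzero rows, and every pivot lies in the first 4 columns, so rank(B) = rank([B|b]) = 4.
The system is consistent.
rank = 4 = number of unknowns, so the solution is unique.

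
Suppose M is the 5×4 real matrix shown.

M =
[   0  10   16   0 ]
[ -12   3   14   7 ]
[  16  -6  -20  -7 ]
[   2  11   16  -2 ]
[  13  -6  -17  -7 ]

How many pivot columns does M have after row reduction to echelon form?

4

Row reduce to echelon form.
Swap R1 ↔ R2
R3 ← R3 + (4/3)·R1: [0, -2, -4/3, 7/3]
R4 ← R4 + (1/6)·R1: [0, 23/2, 55/3, -5/6]
R5 ← R5 + (13/12)·R1: [0, -11/4, -11/6, 7/12]
R3 ← R3 + (1/5)·R2: [0, 0, 28/15, 7/3]
R4 ← R4 − (23/20)·R2: [0, 0, -1/15, -5/6]
R5 ← R5 + (11/40)·R2: [0, 0, 77/30, 7/12]
R4 ← R4 + (1/28)·R3: [0, 0, 0, -3/4]
R5 ← R5 − (11/8)·R3: [0, 0, 0, -21/8]
R5 ← R5 − (7/2)·R4: [0, 0, 0, 0]
Echelon form has 4 nonzero rows, so rank(M) = 4.
Each nonzero row contributes one pivot column: 4 pivot columns.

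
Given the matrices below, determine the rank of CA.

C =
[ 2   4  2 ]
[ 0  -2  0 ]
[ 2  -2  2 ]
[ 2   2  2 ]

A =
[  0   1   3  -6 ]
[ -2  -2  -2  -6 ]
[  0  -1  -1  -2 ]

First compute CA:
[[ -8,  -8,  -4, -40],
 [  4,   4,   4,  12],
 [  4,   4,   8,  -4],
 [ -4,  -4,   0, -28]]
Now row reduce the product.
R2 ← R2 + (1/2)·R1: [0, 0, 2, -8]
R3 ← R3 + (1/2)·R1: [0, 0, 6, -24]
R4 ← R4 − (1/2)·R1: [0, 0, 2, -8]
R3 ← R3 − (3)·R2: [0, 0, 0, 0]
R4 ← R4 − R2: [0, 0, 0, 0]
2 nonzero rows, so rank(CA) = 2.

2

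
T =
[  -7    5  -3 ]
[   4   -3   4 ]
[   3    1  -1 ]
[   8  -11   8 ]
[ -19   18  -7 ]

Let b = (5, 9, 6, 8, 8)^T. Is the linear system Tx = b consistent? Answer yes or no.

no

Row reduce the augmented matrix [T | b].
R2 ← R2 + (4/7)·R1: [0, -1/7, 16/7, 83/7]
R3 ← R3 + (3/7)·R1: [0, 22/7, -16/7, 57/7]
R4 ← R4 + (8/7)·R1: [0, -37/7, 32/7, 96/7]
R5 ← R5 − (19/7)·R1: [0, 31/7, 8/7, -39/7]
R3 ← R3 + (22)·R2: [0, 0, 48, 269]
R4 ← R4 − (37)·R2: [0, 0, -80, -425]
R5 ← R5 + (31)·R2: [0, 0, 72, 362]
R4 ← R4 + (5/3)·R3: [0, 0, 0, 70/3]
R5 ← R5 − (3/2)·R3: [0, 0, 0, -83/2]
R5 ← R5 + (249/140)·R4: [0, 0, 0, 0]
The echelon form has 4 nonzero rows; the last pivot sits in the augmented column, so rank(T) = 3 but rank([T|b]) = 4.
Since the ranks differ, the system is inconsistent.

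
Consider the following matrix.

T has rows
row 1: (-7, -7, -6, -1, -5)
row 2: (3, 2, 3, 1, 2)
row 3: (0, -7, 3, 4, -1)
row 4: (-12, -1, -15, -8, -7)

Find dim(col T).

2

Row reduce to echelon form.
R2 ← R2 + (3/7)·R1: [0, -1, 3/7, 4/7, -1/7]
R4 ← R4 − (12/7)·R1: [0, 11, -33/7, -44/7, 11/7]
R3 ← R3 − (7)·R2: [0, 0, 0, 0, 0]
R4 ← R4 + (11)·R2: [0, 0, 0, 0, 0]
Echelon form has 2 nonzero rows, so rank(T) = 2.
The column space has dimension equal to the rank: 2.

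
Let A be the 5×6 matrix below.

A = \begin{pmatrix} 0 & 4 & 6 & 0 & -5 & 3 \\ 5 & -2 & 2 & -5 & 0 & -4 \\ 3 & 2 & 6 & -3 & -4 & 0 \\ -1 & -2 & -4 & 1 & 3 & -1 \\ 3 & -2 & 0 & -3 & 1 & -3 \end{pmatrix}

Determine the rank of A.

Row reduce to echelon form.
Swap R1 ↔ R2
R3 ← R3 − (3/5)·R1: [0, 16/5, 24/5, 0, -4, 12/5]
R4 ← R4 + (1/5)·R1: [0, -12/5, -18/5, 0, 3, -9/5]
R5 ← R5 − (3/5)·R1: [0, -4/5, -6/5, 0, 1, -3/5]
R3 ← R3 − (4/5)·R2: [0, 0, 0, 0, 0, 0]
R4 ← R4 + (3/5)·R2: [0, 0, 0, 0, 0, 0]
R5 ← R5 + (1/5)·R2: [0, 0, 0, 0, 0, 0]
Echelon form has 2 nonzero rows, so rank(A) = 2.

2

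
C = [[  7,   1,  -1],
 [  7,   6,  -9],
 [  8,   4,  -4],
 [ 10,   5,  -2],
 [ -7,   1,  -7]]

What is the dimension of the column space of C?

3

Row reduce to echelon form.
R2 ← R2 − R1: [0, 5, -8]
R3 ← R3 − (8/7)·R1: [0, 20/7, -20/7]
R4 ← R4 − (10/7)·R1: [0, 25/7, -4/7]
R5 ← R5 + R1: [0, 2, -8]
R3 ← R3 − (4/7)·R2: [0, 0, 12/7]
R4 ← R4 − (5/7)·R2: [0, 0, 36/7]
R5 ← R5 − (2/5)·R2: [0, 0, -24/5]
R4 ← R4 − (3)·R3: [0, 0, 0]
R5 ← R5 + (14/5)·R3: [0, 0, 0]
Echelon form has 3 nonzero rows, so rank(C) = 3.
The column space has dimension equal to the rank: 3.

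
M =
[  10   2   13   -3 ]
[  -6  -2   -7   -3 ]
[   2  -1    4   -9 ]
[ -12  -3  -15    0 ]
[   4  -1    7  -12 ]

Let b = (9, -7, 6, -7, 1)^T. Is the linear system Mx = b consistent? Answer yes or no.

Row reduce the augmented matrix [M | b].
R2 ← R2 + (3/5)·R1: [0, -4/5, 4/5, -24/5, -8/5]
R3 ← R3 − (1/5)·R1: [0, -7/5, 7/5, -42/5, 21/5]
R4 ← R4 + (6/5)·R1: [0, -3/5, 3/5, -18/5, 19/5]
R5 ← R5 − (2/5)·R1: [0, -9/5, 9/5, -54/5, -13/5]
R3 ← R3 − (7/4)·R2: [0, 0, 0, 0, 7]
R4 ← R4 − (3/4)·R2: [0, 0, 0, 0, 5]
R5 ← R5 − (9/4)·R2: [0, 0, 0, 0, 1]
R4 ← R4 − (5/7)·R3: [0, 0, 0, 0, 0]
R5 ← R5 − (1/7)·R3: [0, 0, 0, 0, 0]
The echelon form has 3 nonzero rows; the last pivot sits in the augmented column, so rank(M) = 2 but rank([M|b]) = 3.
Since the ranks differ, the system is inconsistent.

no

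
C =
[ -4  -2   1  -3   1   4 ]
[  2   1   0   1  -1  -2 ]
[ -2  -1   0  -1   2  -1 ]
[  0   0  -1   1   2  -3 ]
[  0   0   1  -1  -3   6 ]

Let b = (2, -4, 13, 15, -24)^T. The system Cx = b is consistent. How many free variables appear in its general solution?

Row reduce the augmented matrix [C | b].
R2 ← R2 + (1/2)·R1: [0, 0, 1/2, -1/2, -1/2, 0, -3]
R3 ← R3 − (1/2)·R1: [0, 0, -1/2, 1/2, 3/2, -3, 12]
R3 ← R3 + R2: [0, 0, 0, 0, 1, -3, 9]
R4 ← R4 + (2)·R2: [0, 0, 0, 0, 1, -3, 9]
R5 ← R5 − (2)·R2: [0, 0, 0, 0, -2, 6, -18]
R4 ← R4 − R3: [0, 0, 0, 0, 0, 0, 0]
R5 ← R5 + (2)·R3: [0, 0, 0, 0, 0, 0, 0]
The echelon form has 3 nonzero rows, and every pivot lies in the first 6 columns, so rank(C) = rank([C|b]) = 3.
The system is consistent.
Free variables = (unknowns) − (rank) = 6 − 3 = 3.

3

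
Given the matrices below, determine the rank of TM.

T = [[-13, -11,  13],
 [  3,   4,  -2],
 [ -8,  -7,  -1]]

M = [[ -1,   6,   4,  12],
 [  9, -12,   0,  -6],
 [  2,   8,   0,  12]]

3

First compute TM:
[[-60, 158, -52,  66],
 [ 29, -46,  12, -12],
 [-57,  28, -32, -66]]
Now row reduce the product.
R2 ← R2 + (29/60)·R1: [0, 911/30, -197/15, 199/10]
R3 ← R3 − (19/20)·R1: [0, -1221/10, 87/5, -1287/10]
R3 ← R3 + (3663/911)·R2: [0, 0, -32256/911, -44352/911]
3 nonzero rows, so rank(TM) = 3.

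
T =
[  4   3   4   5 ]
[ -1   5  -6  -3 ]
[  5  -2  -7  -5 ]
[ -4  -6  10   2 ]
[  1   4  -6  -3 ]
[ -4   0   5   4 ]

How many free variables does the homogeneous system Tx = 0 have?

Row reduce to echelon form.
R2 ← R2 + (1/4)·R1: [0, 23/4, -5, -7/4]
R3 ← R3 − (5/4)·R1: [0, -23/4, -12, -45/4]
R4 ← R4 + R1: [0, -3, 14, 7]
R5 ← R5 − (1/4)·R1: [0, 13/4, -7, -17/4]
R6 ← R6 + R1: [0, 3, 9, 9]
R3 ← R3 + R2: [0, 0, -17, -13]
R4 ← R4 + (12/23)·R2: [0, 0, 262/23, 140/23]
R5 ← R5 − (13/23)·R2: [0, 0, -96/23, -75/23]
R6 ← R6 − (12/23)·R2: [0, 0, 267/23, 228/23]
R4 ← R4 + (262/391)·R3: [0, 0, 0, -1026/391]
R5 ← R5 − (96/391)·R3: [0, 0, 0, -27/391]
R6 ← R6 + (267/391)·R3: [0, 0, 0, 405/391]
R5 ← R5 − (1/38)·R4: [0, 0, 0, 0]
R6 ← R6 + (15/38)·R4: [0, 0, 0, 0]
4 nonzero rows, so rank(T) = 4.
T has 4 columns; by rank–nullity, nullity = 4 − 4 = 0.

0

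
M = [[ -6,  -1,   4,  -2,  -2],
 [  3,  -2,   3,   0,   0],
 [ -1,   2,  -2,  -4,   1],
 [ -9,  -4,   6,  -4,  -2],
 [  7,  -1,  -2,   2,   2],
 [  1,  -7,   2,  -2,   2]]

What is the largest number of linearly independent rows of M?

4

Row reduce to echelon form.
R2 ← R2 + (1/2)·R1: [0, -5/2, 5, -1, -1]
R3 ← R3 − (1/6)·R1: [0, 13/6, -8/3, -11/3, 4/3]
R4 ← R4 − (3/2)·R1: [0, -5/2, 0, -1, 1]
R5 ← R5 + (7/6)·R1: [0, -13/6, 8/3, -1/3, -1/3]
R6 ← R6 + (1/6)·R1: [0, -43/6, 8/3, -7/3, 5/3]
R3 ← R3 + (13/15)·R2: [0, 0, 5/3, -68/15, 7/15]
R4 ← R4 − R2: [0, 0, -5, 0, 2]
R5 ← R5 − (13/15)·R2: [0, 0, -5/3, 8/15, 8/15]
R6 ← R6 − (43/15)·R2: [0, 0, -35/3, 8/15, 68/15]
R4 ← R4 + (3)·R3: [0, 0, 0, -68/5, 17/5]
R5 ← R5 + R3: [0, 0, 0, -4, 1]
R6 ← R6 + (7)·R3: [0, 0, 0, -156/5, 39/5]
R5 ← R5 − (5/17)·R4: [0, 0, 0, 0, 0]
R6 ← R6 − (39/17)·R4: [0, 0, 0, 0, 0]
Echelon form has 4 nonzero rows, so rank(M) = 4.
The rank gives the maximum number of linearly independent rows: 4.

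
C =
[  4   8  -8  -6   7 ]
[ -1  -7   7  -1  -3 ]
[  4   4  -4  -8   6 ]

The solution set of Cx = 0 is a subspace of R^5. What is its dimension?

3

Row reduce to echelon form.
R2 ← R2 + (1/4)·R1: [0, -5, 5, -5/2, -5/4]
R3 ← R3 − R1: [0, -4, 4, -2, -1]
R3 ← R3 − (4/5)·R2: [0, 0, 0, 0, 0]
2 nonzero rows, so rank(C) = 2.
C has 5 columns; by rank–nullity, nullity = 5 − 2 = 3.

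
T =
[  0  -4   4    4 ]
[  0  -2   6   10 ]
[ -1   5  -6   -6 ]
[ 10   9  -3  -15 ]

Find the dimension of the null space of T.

Row reduce to echelon form.
Swap R1 ↔ R3
R4 ← R4 + (10)·R1: [0, 59, -63, -75]
R3 ← R3 − (2)·R2: [0, 0, -8, -16]
R4 ← R4 + (59/2)·R2: [0, 0, 114, 220]
R4 ← R4 + (57/4)·R3: [0, 0, 0, -8]
4 nonzero rows, so rank(T) = 4.
T has 4 columns; by rank–nullity, nullity = 4 − 4 = 0.

0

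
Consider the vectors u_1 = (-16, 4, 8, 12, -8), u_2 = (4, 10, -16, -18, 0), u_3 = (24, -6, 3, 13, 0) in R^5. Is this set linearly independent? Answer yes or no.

Form the matrix with these vectors as rows and row reduce.
R2 ← R2 + (1/4)·R1: [0, 11, -14, -15, -2]
R3 ← R3 + (3/2)·R1: [0, 0, 15, 31, -12]
3 nonzero rows, so the 3 vectors span a space of dimension 3.
Since 3 = 3, the vectors are linearly independent.

yes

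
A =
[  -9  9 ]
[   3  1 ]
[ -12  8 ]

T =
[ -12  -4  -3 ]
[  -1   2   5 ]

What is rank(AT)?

First compute AT:
[[ 99,  54,  72],
 [-37, -10,  -4],
 [136,  64,  76]]
Now row reduce the product.
R2 ← R2 + (37/99)·R1: [0, 112/11, 252/11]
R3 ← R3 − (136/99)·R1: [0, -112/11, -252/11]
R3 ← R3 + R2: [0, 0, 0]
2 nonzero rows, so rank(AT) = 2.

2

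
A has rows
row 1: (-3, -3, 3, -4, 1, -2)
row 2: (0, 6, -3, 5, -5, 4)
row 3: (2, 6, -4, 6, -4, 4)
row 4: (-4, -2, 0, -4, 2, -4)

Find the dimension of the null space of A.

Row reduce to echelon form.
R3 ← R3 + (2/3)·R1: [0, 4, -2, 10/3, -10/3, 8/3]
R4 ← R4 − (4/3)·R1: [0, 2, -4, 4/3, 2/3, -4/3]
R3 ← R3 − (2/3)·R2: [0, 0, 0, 0, 0, 0]
R4 ← R4 − (1/3)·R2: [0, 0, -3, -1/3, 7/3, -8/3]
Swap R3 ↔ R4
3 nonzero rows, so rank(A) = 3.
A has 6 columns; by rank–nullity, nullity = 6 − 3 = 3.

3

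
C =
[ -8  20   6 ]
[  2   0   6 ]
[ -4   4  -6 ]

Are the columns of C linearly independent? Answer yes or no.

Row reduce C to echelon form.
R2 ← R2 + (1/4)·R1: [0, 5, 15/2]
R3 ← R3 − (1/2)·R1: [0, -6, -9]
R3 ← R3 + (6/5)·R2: [0, 0, 0]
2 pivots among 3 columns.
Only 2 < 3 pivot columns, so the columns are linearly dependent.

no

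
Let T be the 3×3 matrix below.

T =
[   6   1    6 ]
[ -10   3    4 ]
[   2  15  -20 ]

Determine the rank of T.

3

Row reduce to echelon form.
R2 ← R2 + (5/3)·R1: [0, 14/3, 14]
R3 ← R3 − (1/3)·R1: [0, 44/3, -22]
R3 ← R3 − (22/7)·R2: [0, 0, -66]
Echelon form has 3 nonzero rows, so rank(T) = 3.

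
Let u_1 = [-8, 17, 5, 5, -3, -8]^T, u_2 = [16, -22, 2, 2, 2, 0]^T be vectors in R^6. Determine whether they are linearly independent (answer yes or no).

yes

Form the matrix with these vectors as rows and row reduce.
R2 ← R2 + (2)·R1: [0, 12, 12, 12, -4, -16]
2 nonzero rows, so the 2 vectors span a space of dimension 2.
Since 2 = 2, the vectors are linearly independent.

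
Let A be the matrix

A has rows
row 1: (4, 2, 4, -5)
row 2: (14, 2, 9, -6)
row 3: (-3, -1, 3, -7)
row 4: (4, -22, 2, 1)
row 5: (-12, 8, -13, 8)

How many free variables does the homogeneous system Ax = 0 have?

0

Row reduce to echelon form.
R2 ← R2 − (7/2)·R1: [0, -5, -5, 23/2]
R3 ← R3 + (3/4)·R1: [0, 1/2, 6, -43/4]
R4 ← R4 − R1: [0, -24, -2, 6]
R5 ← R5 + (3)·R1: [0, 14, -1, -7]
R3 ← R3 + (1/10)·R2: [0, 0, 11/2, -48/5]
R4 ← R4 − (24/5)·R2: [0, 0, 22, -246/5]
R5 ← R5 + (14/5)·R2: [0, 0, -15, 126/5]
R4 ← R4 − (4)·R3: [0, 0, 0, -54/5]
R5 ← R5 + (30/11)·R3: [0, 0, 0, -54/55]
R5 ← R5 − (1/11)·R4: [0, 0, 0, 0]
4 nonzero rows, so rank(A) = 4.
A has 4 columns; by rank–nullity, nullity = 4 − 4 = 0.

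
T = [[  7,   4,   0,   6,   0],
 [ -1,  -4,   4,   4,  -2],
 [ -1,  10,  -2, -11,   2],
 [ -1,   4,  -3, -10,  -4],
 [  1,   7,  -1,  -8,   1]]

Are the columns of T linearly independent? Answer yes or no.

yes

Row reduce T to echelon form.
R2 ← R2 + (1/7)·R1: [0, -24/7, 4, 34/7, -2]
R3 ← R3 + (1/7)·R1: [0, 74/7, -2, -71/7, 2]
R4 ← R4 + (1/7)·R1: [0, 32/7, -3, -64/7, -4]
R5 ← R5 − (1/7)·R1: [0, 45/7, -1, -62/7, 1]
R3 ← R3 + (37/12)·R2: [0, 0, 31/3, 29/6, -25/6]
R4 ← R4 + (4/3)·R2: [0, 0, 7/3, -8/3, -20/3]
R5 ← R5 + (15/8)·R2: [0, 0, 13/2, 1/4, -11/4]
R4 ← R4 − (7/31)·R3: [0, 0, 0, -233/62, -355/62]
R5 ← R5 − (39/62)·R3: [0, 0, 0, -173/62, -4/31]
R5 ← R5 − (173/233)·R4: [0, 0, 0, 0, 1921/466]
5 pivots among 5 columns.
Every column is a pivot column, so the columns are linearly independent.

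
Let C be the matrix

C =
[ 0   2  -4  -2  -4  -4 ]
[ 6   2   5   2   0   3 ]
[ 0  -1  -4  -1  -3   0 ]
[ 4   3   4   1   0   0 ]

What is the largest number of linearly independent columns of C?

Row reduce to echelon form.
Swap R1 ↔ R2
R4 ← R4 − (2/3)·R1: [0, 5/3, 2/3, -1/3, 0, -2]
R3 ← R3 + (1/2)·R2: [0, 0, -6, -2, -5, -2]
R4 ← R4 − (5/6)·R2: [0, 0, 4, 4/3, 10/3, 4/3]
R4 ← R4 + (2/3)·R3: [0, 0, 0, 0, 0, 0]
Echelon form has 3 nonzero rows, so rank(C) = 3.
The rank gives the maximum number of linearly independent columns: 3.

3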